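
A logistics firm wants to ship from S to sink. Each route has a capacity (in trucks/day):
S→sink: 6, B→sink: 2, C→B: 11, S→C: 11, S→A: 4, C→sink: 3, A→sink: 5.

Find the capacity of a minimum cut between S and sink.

Max flow = 15 (via 4 augmenting paths).
In the residual at optimum, the set reachable from S is {B, C, S}.
Cut edges: S→A (cap 4), S→sink (cap 6), C→sink (cap 3), B→sink (cap 2). Sum = 15.

15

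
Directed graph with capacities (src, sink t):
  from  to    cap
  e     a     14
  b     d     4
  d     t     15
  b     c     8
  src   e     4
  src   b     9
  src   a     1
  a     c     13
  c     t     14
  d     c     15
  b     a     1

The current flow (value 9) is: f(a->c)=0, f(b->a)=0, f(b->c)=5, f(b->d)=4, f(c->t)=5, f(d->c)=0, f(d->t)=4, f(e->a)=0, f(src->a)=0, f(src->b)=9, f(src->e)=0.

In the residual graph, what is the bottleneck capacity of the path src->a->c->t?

Residual capacities along the path: src->a: 1, a->c: 13, c->t: 9.
Minimum is 1.

1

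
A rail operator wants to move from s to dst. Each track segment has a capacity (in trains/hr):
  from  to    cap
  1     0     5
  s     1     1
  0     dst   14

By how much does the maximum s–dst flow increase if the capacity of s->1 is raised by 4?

4

Original max flow = 1.
After raising cap(s->1), augmenting paths through that edge carry 4 more units.
New max flow = 5. Increase = 4.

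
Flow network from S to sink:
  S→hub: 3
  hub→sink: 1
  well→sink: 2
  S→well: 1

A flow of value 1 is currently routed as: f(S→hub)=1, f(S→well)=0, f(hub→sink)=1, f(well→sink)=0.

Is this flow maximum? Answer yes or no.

No

Residual path S→well→sink has bottleneck 1 > 0.
Pushing 1 along it raises the flow to 2, so the given flow is not maximum.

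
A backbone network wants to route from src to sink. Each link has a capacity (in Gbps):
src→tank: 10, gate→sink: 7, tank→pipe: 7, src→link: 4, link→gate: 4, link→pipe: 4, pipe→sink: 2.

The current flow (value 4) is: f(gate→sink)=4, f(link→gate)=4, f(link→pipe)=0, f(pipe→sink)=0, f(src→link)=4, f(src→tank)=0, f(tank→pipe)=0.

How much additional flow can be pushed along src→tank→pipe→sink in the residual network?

2

Residual capacities along the path: src→tank: 10, tank→pipe: 7, pipe→sink: 2.
Minimum is 2.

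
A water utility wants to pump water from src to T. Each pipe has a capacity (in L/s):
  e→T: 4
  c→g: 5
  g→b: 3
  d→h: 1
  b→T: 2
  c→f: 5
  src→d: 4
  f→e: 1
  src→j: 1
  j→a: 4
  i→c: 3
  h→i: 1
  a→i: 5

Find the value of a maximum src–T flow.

2

Augment src→j→a→i→c→f→e→T: bottleneck 1. Total 1.
Augment src→d→h→i→c→g→b→T: bottleneck 1. Total 2.
No augmenting path remains in the residual graph.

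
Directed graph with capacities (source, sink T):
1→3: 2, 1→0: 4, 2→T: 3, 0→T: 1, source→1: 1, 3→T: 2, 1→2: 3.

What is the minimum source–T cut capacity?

1

Max flow = 1 (via 1 augmenting path).
In the residual at optimum, the set reachable from source is {source}.
Cut edges: source→1 (cap 1). Sum = 1.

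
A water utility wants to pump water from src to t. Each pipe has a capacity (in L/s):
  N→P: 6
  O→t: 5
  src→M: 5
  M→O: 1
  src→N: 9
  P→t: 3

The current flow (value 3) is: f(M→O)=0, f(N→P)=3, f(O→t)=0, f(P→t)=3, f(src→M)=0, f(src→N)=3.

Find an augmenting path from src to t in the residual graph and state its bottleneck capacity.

src→M→O→t, bottleneck 1

Residual along src→M→O→t: src→M: 5, M→O: 1, O→t: 5.
Bottleneck = min = 1.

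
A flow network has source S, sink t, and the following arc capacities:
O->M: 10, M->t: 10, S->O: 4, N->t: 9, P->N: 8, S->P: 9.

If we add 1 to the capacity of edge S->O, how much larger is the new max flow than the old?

1

Original max flow = 12.
After raising cap(S->O), augmenting paths through that edge carry 1 more unit.
New max flow = 13. Increase = 1.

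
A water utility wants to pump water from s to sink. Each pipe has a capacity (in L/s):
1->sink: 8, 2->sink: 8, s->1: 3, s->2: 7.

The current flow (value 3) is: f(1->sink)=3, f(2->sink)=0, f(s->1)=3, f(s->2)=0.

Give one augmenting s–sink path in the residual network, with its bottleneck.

Residual along s->2->sink: s->2: 7, 2->sink: 8.
Bottleneck = min = 7.

s->2->sink, bottleneck 7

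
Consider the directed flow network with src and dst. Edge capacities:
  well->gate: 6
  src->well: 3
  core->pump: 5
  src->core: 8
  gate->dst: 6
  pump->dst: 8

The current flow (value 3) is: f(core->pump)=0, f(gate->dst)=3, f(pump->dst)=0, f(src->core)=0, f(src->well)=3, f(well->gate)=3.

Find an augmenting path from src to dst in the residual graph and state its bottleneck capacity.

Residual along src->core->pump->dst: src->core: 8, core->pump: 5, pump->dst: 8.
Bottleneck = min = 5.

src->core->pump->dst, bottleneck 5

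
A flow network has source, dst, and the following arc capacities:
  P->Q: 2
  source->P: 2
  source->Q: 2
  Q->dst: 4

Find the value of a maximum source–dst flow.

4

Augment source->Q->dst: bottleneck 2. Total 2.
Augment source->P->Q->dst: bottleneck 2. Total 4.
No augmenting path remains in the residual graph.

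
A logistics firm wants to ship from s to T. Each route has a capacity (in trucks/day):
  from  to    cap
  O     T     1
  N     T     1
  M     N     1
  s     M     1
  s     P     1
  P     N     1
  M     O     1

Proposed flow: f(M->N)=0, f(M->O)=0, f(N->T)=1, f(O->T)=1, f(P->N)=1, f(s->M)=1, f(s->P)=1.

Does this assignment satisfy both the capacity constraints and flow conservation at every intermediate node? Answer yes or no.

No

Conservation fails at M: inflow 1 ≠ outflow 0.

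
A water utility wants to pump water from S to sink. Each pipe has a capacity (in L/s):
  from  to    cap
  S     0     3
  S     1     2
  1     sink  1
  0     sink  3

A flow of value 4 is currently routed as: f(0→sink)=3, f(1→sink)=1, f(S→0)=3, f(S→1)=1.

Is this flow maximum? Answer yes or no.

Residual reachable from S: {1, S}; sink is not reachable.
Saturated cut: S→0, 1→sink with total capacity 4 = current flow value. Flow is maximum.

Yes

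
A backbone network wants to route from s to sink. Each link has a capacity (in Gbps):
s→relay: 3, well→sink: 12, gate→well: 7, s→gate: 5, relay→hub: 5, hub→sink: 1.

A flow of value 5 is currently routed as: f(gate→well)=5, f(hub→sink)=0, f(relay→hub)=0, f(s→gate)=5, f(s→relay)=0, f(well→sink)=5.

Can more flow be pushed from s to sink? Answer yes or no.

Residual path s→relay→hub→sink has bottleneck 1 > 0.
Pushing 1 along it raises the flow to 6, so the given flow is not maximum.

Yes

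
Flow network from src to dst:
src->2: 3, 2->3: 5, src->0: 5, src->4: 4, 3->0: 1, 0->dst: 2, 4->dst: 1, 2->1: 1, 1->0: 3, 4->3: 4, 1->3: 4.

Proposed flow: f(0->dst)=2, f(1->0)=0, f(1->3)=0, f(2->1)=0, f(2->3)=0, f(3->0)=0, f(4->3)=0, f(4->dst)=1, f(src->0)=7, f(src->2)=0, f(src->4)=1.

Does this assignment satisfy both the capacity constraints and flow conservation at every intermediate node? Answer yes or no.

No

Capacity violated on src->0: flow 7 > capacity 5.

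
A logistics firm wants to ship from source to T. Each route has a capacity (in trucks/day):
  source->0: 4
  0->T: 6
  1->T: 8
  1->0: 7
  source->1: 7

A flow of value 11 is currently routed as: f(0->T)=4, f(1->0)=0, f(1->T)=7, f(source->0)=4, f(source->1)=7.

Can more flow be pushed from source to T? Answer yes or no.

Residual reachable from source: {source}; T is not reachable.
Saturated cut: source->1, source->0 with total capacity 11 = current flow value. Flow is maximum.

No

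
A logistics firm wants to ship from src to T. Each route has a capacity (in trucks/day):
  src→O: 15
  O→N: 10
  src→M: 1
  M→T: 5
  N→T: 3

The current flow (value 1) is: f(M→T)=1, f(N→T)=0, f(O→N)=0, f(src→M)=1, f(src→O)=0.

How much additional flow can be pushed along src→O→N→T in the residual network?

3

Residual capacities along the path: src→O: 15, O→N: 10, N→T: 3.
Minimum is 3.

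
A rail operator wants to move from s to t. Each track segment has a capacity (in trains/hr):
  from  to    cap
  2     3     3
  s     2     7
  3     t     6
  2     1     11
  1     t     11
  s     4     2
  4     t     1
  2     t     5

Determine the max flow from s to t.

8

Augment s->2->t: bottleneck 5. Total 5.
Augment s->4->t: bottleneck 1. Total 6.
Augment s->2->1->t: bottleneck 2. Total 8.
No augmenting path remains in the residual graph.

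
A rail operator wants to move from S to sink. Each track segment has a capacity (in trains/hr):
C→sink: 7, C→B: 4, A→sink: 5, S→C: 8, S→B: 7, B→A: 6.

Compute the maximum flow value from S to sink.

12

Augment S→C→sink: bottleneck 7. Total 7.
Augment S→B→A→sink: bottleneck 5. Total 12.
No augmenting path remains in the residual graph.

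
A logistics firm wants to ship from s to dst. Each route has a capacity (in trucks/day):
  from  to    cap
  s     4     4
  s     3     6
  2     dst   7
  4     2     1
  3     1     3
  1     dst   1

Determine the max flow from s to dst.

2

Augment s→3→1→dst: bottleneck 1. Total 1.
Augment s→4→2→dst: bottleneck 1. Total 2.
No augmenting path remains in the residual graph.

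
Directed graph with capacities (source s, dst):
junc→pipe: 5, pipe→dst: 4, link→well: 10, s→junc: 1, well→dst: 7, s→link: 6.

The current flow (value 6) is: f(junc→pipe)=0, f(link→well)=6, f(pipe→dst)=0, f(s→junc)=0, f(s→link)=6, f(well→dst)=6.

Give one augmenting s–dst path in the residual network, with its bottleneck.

Residual along s→junc→pipe→dst: s→junc: 1, junc→pipe: 5, pipe→dst: 4.
Bottleneck = min = 1.

s→junc→pipe→dst, bottleneck 1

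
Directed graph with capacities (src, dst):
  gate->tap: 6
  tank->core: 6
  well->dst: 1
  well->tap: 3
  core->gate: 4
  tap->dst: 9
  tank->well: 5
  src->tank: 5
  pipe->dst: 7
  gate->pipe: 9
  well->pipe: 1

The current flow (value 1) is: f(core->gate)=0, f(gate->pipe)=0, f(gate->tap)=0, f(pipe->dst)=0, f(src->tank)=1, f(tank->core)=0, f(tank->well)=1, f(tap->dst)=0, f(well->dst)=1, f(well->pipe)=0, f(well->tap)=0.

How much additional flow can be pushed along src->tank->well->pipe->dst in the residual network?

1

Residual capacities along the path: src->tank: 4, tank->well: 4, well->pipe: 1, pipe->dst: 7.
Minimum is 1.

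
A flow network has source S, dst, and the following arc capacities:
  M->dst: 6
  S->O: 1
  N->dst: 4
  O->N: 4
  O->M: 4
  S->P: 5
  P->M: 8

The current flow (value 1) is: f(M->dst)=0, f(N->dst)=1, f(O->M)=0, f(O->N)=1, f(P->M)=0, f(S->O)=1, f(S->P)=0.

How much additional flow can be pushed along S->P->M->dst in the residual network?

Residual capacities along the path: S->P: 5, P->M: 8, M->dst: 6.
Minimum is 5.

5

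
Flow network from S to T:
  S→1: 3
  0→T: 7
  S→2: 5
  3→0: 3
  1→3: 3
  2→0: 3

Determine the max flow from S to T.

Augment S→2→0→T: bottleneck 3. Total 3.
Augment S→1→3→0→T: bottleneck 3. Total 6.
No augmenting path remains in the residual graph.

6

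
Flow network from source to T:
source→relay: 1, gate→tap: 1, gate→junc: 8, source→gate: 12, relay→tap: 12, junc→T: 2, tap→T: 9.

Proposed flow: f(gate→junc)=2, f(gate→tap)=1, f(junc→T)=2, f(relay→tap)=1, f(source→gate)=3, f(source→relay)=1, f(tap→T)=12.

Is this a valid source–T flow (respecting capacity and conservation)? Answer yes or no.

Capacity violated on tap→T: flow 12 > capacity 9.

No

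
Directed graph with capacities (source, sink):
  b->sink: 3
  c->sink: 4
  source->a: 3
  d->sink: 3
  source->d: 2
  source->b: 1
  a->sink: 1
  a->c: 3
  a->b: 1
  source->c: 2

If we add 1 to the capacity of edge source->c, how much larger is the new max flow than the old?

1

Original max flow = 8.
After raising cap(source->c), augmenting paths through that edge carry 1 more unit.
New max flow = 9. Increase = 1.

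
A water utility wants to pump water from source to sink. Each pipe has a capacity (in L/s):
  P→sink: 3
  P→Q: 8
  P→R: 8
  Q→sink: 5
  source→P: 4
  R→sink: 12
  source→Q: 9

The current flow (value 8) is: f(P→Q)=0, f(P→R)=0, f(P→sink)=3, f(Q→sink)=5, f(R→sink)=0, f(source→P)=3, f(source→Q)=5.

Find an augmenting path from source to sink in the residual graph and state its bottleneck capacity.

source→P→R→sink, bottleneck 1

Residual along source→P→R→sink: source→P: 1, P→R: 8, R→sink: 12.
Bottleneck = min = 1.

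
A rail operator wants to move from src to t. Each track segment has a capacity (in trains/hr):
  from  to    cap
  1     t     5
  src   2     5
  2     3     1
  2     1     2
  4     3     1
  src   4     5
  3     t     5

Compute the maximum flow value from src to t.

Augment src->2->1->t: bottleneck 2. Total 2.
Augment src->2->3->t: bottleneck 1. Total 3.
Augment src->4->3->t: bottleneck 1. Total 4.
No augmenting path remains in the residual graph.

4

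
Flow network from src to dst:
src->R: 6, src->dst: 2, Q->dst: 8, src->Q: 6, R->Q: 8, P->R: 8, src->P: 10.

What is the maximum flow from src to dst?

Augment src->dst: bottleneck 2. Total 2.
Augment src->Q->dst: bottleneck 6. Total 8.
Augment src->R->Q->dst: bottleneck 2. Total 10.
No augmenting path remains in the residual graph.

10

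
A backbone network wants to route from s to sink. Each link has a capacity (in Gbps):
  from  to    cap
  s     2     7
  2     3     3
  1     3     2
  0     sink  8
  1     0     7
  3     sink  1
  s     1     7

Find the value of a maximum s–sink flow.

Augment s->1->0->sink: bottleneck 7. Total 7.
Augment s->2->3->sink: bottleneck 1. Total 8.
No augmenting path remains in the residual graph.

8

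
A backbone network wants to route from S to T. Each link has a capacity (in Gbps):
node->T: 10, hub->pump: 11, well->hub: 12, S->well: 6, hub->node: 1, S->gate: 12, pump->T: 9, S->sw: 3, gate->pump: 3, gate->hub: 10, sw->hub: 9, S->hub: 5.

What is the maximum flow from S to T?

10

Augment S->gate->pump->T: bottleneck 3. Total 3.
Augment S->hub->node->T: bottleneck 1. Total 4.
Augment S->hub->pump->T: bottleneck 4. Total 8.
Augment S->gate->hub->pump->T: bottleneck 2. Total 10.
No augmenting path remains in the residual graph.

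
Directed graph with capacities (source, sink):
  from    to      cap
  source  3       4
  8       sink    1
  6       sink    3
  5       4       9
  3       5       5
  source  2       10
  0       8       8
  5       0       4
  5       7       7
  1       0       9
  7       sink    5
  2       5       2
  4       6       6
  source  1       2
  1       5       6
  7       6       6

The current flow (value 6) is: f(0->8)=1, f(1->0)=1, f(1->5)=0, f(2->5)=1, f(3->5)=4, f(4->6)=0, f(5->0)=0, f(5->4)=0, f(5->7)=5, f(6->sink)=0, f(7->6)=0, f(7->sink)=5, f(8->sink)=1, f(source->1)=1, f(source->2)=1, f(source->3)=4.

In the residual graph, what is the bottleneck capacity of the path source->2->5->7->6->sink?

Residual capacities along the path: source->2: 9, 2->5: 1, 5->7: 2, 7->6: 6, 6->sink: 3.
Minimum is 1.

1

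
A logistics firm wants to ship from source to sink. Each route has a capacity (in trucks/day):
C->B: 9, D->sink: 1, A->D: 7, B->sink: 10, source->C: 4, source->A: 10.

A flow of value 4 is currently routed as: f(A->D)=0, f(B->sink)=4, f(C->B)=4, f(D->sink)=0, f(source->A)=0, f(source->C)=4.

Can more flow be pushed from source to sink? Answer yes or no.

Yes

Residual path source->A->D->sink has bottleneck 1 > 0.
Pushing 1 along it raises the flow to 5, so the given flow is not maximum.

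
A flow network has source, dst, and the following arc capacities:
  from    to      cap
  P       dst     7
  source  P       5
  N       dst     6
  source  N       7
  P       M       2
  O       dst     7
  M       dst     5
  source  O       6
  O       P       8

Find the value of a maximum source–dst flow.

17

Augment source->N->dst: bottleneck 6. Total 6.
Augment source->O->dst: bottleneck 6. Total 12.
Augment source->P->dst: bottleneck 5. Total 17.
No augmenting path remains in the residual graph.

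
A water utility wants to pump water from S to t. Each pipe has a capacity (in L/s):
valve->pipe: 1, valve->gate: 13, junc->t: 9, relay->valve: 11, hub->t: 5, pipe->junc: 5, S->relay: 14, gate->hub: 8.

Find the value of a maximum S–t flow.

6

Augment S->relay->valve->pipe->junc->t: bottleneck 1. Total 1.
Augment S->relay->valve->gate->hub->t: bottleneck 5. Total 6.
No augmenting path remains in the residual graph.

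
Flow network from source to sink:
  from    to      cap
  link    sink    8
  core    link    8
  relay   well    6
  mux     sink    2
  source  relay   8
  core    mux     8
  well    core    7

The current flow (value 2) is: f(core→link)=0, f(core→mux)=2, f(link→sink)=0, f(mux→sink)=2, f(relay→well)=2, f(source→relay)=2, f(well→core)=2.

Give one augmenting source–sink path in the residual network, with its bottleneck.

source→relay→well→core→link→sink, bottleneck 4

Residual along source→relay→well→core→link→sink: source→relay: 6, relay→well: 4, well→core: 5, core→link: 8, link→sink: 8.
Bottleneck = min = 4.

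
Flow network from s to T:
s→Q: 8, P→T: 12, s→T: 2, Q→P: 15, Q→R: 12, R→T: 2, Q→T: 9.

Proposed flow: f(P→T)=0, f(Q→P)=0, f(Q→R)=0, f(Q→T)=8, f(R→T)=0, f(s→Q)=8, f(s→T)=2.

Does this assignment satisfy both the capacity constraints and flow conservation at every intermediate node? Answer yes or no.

Yes

Every edge has 0 ≤ f(e) ≤ cap(e).
At each intermediate node, inflow equals outflow.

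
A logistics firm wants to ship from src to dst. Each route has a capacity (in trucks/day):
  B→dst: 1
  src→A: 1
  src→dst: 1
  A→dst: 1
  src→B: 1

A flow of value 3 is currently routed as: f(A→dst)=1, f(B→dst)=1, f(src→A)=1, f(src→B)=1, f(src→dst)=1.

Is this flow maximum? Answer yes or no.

Yes

Residual reachable from src: {src}; dst is not reachable.
Saturated cut: src→B, src→A, src→dst with total capacity 3 = current flow value. Flow is maximum.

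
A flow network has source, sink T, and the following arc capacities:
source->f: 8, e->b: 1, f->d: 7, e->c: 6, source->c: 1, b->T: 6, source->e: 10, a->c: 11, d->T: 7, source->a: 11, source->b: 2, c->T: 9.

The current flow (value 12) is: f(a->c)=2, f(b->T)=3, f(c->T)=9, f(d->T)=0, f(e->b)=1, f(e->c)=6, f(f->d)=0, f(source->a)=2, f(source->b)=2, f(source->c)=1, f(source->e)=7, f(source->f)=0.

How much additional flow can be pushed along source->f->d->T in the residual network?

7

Residual capacities along the path: source->f: 8, f->d: 7, d->T: 7.
Minimum is 7.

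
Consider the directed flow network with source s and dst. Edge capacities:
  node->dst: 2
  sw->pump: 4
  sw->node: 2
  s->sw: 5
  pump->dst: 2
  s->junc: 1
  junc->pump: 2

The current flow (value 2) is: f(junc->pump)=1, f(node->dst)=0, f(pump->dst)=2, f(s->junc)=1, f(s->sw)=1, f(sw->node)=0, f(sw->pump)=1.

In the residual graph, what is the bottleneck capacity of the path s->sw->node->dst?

2

Residual capacities along the path: s->sw: 4, sw->node: 2, node->dst: 2.
Minimum is 2.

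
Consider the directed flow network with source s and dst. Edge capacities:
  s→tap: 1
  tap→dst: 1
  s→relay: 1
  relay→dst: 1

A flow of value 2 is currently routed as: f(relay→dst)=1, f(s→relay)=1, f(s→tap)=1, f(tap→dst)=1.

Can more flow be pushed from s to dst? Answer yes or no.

No

Residual reachable from s: {s}; dst is not reachable.
Saturated cut: s→relay, s→tap with total capacity 2 = current flow value. Flow is maximum.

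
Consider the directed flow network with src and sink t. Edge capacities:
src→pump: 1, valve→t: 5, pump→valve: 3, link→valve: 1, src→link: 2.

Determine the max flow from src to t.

Augment src→pump→valve→t: bottleneck 1. Total 1.
Augment src→link→valve→t: bottleneck 1. Total 2.
No augmenting path remains in the residual graph.

2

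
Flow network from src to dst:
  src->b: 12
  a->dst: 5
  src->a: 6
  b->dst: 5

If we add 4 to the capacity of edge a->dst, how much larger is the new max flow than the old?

Original max flow = 10.
After raising cap(a->dst), augmenting paths through that edge carry 1 more unit.
New max flow = 11. Increase = 1.

1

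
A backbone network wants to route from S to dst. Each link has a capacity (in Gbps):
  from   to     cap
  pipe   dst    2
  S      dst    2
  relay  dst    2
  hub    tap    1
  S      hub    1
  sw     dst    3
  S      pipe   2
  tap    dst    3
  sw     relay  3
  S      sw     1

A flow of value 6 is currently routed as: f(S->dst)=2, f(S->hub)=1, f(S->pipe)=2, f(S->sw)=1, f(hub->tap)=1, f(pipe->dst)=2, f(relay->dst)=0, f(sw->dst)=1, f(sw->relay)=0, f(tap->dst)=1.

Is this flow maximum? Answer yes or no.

Residual reachable from S: {S}; dst is not reachable.
Saturated cut: S->hub, S->sw, S->pipe, S->dst with total capacity 6 = current flow value. Flow is maximum.

Yes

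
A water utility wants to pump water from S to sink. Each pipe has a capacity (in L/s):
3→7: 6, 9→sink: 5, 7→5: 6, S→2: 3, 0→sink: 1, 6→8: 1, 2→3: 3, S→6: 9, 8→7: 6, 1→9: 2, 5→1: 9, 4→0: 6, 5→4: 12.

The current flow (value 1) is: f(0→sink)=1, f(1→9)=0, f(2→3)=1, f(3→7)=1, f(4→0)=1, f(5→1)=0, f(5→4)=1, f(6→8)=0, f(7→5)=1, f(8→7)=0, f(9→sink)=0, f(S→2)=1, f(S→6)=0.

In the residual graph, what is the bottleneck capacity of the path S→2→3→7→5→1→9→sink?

2

Residual capacities along the path: S→2: 2, 2→3: 2, 3→7: 5, 7→5: 5, 5→1: 9, 1→9: 2, 9→sink: 5.
Minimum is 2.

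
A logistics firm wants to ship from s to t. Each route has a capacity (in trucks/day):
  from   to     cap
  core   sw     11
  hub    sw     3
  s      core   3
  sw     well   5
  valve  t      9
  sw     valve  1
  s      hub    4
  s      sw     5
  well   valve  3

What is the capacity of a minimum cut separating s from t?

4

Max flow = 4 (via 2 augmenting paths).
In the residual at optimum, the set reachable from s is {core, hub, s, sw, well}.
Cut edges: sw→valve (cap 1), well→valve (cap 3). Sum = 4.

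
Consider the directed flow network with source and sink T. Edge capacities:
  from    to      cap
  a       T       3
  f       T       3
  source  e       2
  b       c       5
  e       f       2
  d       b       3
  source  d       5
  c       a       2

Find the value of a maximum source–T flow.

Augment source->e->f->T: bottleneck 2. Total 2.
Augment source->d->b->c->a->T: bottleneck 2. Total 4.
No augmenting path remains in the residual graph.

4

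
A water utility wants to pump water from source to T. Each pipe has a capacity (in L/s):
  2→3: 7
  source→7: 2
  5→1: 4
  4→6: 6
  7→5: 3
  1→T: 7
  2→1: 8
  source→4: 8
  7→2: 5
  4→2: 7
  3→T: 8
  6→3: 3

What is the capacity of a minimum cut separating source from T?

Max flow = 10 (via 3 augmenting paths).
In the residual at optimum, the set reachable from source is {source}.
Cut edges: source→4 (cap 8), source→7 (cap 2). Sum = 10.

10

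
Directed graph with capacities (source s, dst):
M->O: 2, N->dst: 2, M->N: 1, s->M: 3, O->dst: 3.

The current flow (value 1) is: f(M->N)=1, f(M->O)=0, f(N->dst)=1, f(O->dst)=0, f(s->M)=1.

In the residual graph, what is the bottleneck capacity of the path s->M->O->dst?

2

Residual capacities along the path: s->M: 2, M->O: 2, O->dst: 3.
Minimum is 2.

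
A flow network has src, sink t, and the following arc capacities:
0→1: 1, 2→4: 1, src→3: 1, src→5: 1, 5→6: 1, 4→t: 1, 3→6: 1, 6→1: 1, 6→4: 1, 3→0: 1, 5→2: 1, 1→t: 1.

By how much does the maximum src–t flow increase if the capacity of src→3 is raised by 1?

0

Original max flow = 2.
Even with extra capacity on src→3, another cut of capacity 2 remains binding.
New max flow = 2. Increase = 0.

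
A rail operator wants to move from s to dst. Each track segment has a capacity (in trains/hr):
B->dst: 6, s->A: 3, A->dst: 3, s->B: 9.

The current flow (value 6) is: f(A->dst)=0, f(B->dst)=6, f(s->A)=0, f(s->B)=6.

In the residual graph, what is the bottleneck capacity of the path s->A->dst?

3

Residual capacities along the path: s->A: 3, A->dst: 3.
Minimum is 3.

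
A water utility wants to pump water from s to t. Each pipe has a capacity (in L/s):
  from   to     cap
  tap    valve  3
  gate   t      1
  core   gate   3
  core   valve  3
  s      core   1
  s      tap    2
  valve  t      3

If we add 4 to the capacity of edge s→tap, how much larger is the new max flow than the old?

1

Original max flow = 3.
After raising cap(s→tap), augmenting paths through that edge carry 1 more unit.
New max flow = 4. Increase = 1.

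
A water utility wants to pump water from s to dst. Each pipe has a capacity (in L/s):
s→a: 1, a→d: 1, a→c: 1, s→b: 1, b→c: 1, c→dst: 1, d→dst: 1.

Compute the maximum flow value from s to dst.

Augment s→b→c→dst: bottleneck 1. Total 1.
Augment s→a→d→dst: bottleneck 1. Total 2.
No augmenting path remains in the residual graph.

2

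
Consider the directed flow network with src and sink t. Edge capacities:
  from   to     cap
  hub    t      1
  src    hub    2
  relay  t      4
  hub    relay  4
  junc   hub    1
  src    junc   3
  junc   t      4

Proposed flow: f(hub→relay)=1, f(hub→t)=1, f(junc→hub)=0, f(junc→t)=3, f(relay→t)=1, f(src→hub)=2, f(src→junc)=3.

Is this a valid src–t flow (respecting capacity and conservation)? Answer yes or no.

Yes

Every edge has 0 ≤ f(e) ≤ cap(e).
At each intermediate node, inflow equals outflow.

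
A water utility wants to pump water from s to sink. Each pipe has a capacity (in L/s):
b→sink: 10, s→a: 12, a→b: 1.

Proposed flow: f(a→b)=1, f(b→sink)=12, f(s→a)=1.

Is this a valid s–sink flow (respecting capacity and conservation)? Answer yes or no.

No

Capacity violated on b→sink: flow 12 > capacity 10.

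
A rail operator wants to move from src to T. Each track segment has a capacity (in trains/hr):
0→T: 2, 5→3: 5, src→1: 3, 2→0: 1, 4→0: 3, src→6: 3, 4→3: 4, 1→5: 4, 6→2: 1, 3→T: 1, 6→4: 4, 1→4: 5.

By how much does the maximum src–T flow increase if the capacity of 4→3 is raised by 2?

0

Original max flow = 3.
Edge 4→3 does not cross the min cut (source side {0, 1, 2, 3, 4, 5, 6, src}), so extra capacity there cannot help.
New max flow = 3. Increase = 0.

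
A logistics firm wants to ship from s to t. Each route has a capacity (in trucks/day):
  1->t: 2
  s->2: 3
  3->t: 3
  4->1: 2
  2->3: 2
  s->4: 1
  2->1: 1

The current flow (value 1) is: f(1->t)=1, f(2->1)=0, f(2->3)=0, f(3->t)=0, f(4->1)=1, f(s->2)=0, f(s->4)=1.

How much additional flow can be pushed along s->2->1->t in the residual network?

Residual capacities along the path: s->2: 3, 2->1: 1, 1->t: 1.
Minimum is 1.

1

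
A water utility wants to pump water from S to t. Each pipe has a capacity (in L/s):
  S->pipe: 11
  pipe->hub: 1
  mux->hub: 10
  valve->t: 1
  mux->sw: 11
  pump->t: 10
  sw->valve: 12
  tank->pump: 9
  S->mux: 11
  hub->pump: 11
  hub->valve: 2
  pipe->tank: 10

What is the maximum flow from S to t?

11

Augment S->mux->sw->valve->t: bottleneck 1. Total 1.
Augment S->mux->hub->pump->t: bottleneck 10. Total 11.
No augmenting path remains in the residual graph.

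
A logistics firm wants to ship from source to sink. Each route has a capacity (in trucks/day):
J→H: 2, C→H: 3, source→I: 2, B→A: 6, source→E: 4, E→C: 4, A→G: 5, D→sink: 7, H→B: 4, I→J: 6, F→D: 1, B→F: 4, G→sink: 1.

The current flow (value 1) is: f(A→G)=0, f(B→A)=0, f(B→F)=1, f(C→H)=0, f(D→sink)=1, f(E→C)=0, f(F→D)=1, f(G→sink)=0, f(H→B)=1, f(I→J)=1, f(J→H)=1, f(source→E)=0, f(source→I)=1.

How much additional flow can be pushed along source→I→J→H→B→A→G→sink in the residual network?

1

Residual capacities along the path: source→I: 1, I→J: 5, J→H: 1, H→B: 3, B→A: 6, A→G: 5, G→sink: 1.
Minimum is 1.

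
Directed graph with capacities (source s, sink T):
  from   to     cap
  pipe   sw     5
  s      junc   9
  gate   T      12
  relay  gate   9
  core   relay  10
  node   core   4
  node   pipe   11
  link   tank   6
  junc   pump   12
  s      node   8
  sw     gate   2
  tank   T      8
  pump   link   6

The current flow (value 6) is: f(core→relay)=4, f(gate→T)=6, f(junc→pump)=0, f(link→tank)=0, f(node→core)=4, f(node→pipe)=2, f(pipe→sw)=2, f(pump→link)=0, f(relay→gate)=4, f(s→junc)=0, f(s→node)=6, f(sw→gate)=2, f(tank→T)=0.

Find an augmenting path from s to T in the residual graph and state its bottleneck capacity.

s→junc→pump→link→tank→T, bottleneck 6

Residual along s→junc→pump→link→tank→T: s→junc: 9, junc→pump: 12, pump→link: 6, link→tank: 6, tank→T: 8.
Bottleneck = min = 6.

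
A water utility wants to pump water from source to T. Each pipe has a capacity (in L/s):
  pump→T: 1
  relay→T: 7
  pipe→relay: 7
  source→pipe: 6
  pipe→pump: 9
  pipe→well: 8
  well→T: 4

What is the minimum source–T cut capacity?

6

Max flow = 6 (via 1 augmenting path).
In the residual at optimum, the set reachable from source is {source}.
Cut edges: source→pipe (cap 6). Sum = 6.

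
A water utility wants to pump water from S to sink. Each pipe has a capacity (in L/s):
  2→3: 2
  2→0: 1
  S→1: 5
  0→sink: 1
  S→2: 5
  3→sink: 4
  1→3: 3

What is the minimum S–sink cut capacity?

5

Max flow = 5 (via 3 augmenting paths).
In the residual at optimum, the set reachable from S is {1, 2, 3, S}.
Cut edges: 2→0 (cap 1), 3→sink (cap 4). Sum = 5.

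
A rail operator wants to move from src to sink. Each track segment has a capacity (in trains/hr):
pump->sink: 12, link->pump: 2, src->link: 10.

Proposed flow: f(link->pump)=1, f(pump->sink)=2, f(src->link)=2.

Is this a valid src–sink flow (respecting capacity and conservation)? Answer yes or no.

No

Conservation fails at link: inflow 2 ≠ outflow 1.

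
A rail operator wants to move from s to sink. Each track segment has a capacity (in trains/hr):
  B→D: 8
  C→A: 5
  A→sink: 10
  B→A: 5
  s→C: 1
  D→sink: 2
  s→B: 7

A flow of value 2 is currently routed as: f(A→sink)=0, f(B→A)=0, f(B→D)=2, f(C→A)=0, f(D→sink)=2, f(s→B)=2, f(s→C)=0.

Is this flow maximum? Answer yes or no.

Residual path s→B→A→sink has bottleneck 5 > 0.
Pushing 5 along it raises the flow to 7, so the given flow is not maximum.

No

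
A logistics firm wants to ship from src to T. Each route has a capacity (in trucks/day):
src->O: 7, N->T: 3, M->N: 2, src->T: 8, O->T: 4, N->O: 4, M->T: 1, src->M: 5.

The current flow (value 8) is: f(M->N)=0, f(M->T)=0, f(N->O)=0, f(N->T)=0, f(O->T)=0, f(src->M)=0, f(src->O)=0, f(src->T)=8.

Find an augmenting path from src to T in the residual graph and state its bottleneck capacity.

src->M->T, bottleneck 1

Residual along src->M->T: src->M: 5, M->T: 1.
Bottleneck = min = 1.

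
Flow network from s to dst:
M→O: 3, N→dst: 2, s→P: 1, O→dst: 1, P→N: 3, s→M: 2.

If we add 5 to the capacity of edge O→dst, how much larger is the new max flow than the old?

Original max flow = 2.
After raising cap(O→dst), augmenting paths through that edge carry 1 more unit.
New max flow = 3. Increase = 1.

1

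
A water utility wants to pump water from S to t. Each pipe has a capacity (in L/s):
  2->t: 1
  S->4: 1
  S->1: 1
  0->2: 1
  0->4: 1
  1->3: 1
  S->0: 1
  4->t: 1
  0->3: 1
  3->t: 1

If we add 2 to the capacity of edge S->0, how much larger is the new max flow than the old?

Original max flow = 3.
Even with extra capacity on S->0, another cut of capacity 3 remains binding.
New max flow = 3. Increase = 0.

0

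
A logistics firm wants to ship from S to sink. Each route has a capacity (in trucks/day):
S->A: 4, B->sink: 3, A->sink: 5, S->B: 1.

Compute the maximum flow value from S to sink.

5

Augment S->B->sink: bottleneck 1. Total 1.
Augment S->A->sink: bottleneck 4. Total 5.
No augmenting path remains in the residual graph.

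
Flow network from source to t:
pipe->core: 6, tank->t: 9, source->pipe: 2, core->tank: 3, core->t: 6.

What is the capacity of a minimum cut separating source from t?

2

Max flow = 2 (via 1 augmenting path).
In the residual at optimum, the set reachable from source is {source}.
Cut edges: source->pipe (cap 2). Sum = 2.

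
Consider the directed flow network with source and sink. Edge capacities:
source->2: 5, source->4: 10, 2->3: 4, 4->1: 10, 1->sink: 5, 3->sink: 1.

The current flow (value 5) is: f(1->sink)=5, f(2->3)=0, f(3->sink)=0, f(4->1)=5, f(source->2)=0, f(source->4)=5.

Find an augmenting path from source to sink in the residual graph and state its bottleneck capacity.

source->2->3->sink, bottleneck 1

Residual along source->2->3->sink: source->2: 5, 2->3: 4, 3->sink: 1.
Bottleneck = min = 1.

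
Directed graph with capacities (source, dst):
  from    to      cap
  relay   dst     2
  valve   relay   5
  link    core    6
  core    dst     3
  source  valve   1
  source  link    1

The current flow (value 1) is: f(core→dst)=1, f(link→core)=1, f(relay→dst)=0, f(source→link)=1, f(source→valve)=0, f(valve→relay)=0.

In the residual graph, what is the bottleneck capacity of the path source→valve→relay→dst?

Residual capacities along the path: source→valve: 1, valve→relay: 5, relay→dst: 2.
Minimum is 1.

1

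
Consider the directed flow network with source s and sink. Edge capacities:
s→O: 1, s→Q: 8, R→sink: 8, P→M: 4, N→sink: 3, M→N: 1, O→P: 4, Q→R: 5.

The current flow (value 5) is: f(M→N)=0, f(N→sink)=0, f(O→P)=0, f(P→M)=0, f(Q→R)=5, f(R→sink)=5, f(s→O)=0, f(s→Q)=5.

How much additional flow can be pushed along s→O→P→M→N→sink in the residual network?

1

Residual capacities along the path: s→O: 1, O→P: 4, P→M: 4, M→N: 1, N→sink: 3.
Minimum is 1.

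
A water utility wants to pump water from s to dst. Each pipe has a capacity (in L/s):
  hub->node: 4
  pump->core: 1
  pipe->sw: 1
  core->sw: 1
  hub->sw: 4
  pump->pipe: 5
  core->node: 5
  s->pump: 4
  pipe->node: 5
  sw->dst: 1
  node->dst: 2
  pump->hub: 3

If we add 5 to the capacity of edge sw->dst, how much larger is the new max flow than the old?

Original max flow = 3.
After raising cap(sw->dst), augmenting paths through that edge carry 1 more unit.
New max flow = 4. Increase = 1.

1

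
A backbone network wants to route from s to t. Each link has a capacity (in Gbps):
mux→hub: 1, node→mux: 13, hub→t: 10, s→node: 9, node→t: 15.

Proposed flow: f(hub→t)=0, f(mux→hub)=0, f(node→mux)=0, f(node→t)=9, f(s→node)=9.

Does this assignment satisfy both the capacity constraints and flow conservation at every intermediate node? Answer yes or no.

Every edge has 0 ≤ f(e) ≤ cap(e).
At each intermediate node, inflow equals outflow.

Yes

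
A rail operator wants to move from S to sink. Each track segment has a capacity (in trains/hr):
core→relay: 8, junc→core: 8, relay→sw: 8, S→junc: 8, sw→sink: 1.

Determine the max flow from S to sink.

Augment S→junc→core→relay→sw→sink: bottleneck 1. Total 1.
No augmenting path remains in the residual graph.

1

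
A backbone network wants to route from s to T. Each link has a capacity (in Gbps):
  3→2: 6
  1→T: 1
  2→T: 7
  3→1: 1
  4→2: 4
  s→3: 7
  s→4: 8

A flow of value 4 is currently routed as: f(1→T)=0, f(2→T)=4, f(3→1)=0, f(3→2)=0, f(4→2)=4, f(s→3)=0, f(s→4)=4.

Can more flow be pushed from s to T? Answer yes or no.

Residual path s→3→2→T has bottleneck 3 > 0.
Pushing 3 along it raises the flow to 7, so the given flow is not maximum.

Yes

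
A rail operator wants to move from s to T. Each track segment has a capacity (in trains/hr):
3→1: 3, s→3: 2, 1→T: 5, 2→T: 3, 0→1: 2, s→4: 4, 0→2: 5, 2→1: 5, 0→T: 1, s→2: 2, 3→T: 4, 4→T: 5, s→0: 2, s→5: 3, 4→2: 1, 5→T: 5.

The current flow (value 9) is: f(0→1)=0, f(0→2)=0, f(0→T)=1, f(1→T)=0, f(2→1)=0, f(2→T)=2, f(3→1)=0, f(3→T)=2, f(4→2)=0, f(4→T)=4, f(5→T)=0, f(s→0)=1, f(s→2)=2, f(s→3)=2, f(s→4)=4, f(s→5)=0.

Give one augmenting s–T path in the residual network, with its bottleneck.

s→5→T, bottleneck 3

Residual along s→5→T: s→5: 3, 5→T: 5.
Bottleneck = min = 3.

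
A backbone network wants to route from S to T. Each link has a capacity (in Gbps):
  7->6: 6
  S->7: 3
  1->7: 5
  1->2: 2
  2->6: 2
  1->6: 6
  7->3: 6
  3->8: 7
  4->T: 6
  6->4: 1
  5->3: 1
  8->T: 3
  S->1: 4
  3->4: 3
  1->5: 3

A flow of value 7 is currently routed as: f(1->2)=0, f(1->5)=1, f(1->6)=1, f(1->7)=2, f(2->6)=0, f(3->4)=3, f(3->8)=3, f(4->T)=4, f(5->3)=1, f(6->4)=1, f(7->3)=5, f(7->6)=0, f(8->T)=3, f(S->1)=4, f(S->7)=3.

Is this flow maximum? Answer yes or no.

Residual reachable from S: {S}; T is not reachable.
Saturated cut: S->1, S->7 with total capacity 7 = current flow value. Flow is maximum.

Yes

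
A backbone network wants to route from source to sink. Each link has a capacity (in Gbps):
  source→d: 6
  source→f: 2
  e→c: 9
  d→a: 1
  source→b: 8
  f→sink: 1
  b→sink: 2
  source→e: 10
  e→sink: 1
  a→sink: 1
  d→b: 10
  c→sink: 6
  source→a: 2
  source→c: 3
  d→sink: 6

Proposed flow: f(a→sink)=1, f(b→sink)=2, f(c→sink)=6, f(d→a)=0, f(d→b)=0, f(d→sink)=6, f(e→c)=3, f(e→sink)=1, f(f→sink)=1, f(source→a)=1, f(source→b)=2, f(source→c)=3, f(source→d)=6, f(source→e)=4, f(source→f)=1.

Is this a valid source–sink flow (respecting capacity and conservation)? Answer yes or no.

Yes

Every edge has 0 ≤ f(e) ≤ cap(e).
At each intermediate node, inflow equals outflow.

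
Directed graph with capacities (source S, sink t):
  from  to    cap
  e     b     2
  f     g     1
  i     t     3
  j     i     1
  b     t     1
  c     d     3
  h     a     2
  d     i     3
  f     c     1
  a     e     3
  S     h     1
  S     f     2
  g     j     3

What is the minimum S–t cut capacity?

Max flow = 3 (via 3 augmenting paths).
In the residual at optimum, the set reachable from S is {S}.
Cut edges: S→h (cap 1), S→f (cap 2). Sum = 3.

3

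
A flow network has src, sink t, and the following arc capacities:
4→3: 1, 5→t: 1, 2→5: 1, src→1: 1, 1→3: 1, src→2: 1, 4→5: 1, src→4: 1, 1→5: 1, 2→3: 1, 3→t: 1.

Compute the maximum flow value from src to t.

2

Augment src→1→5→t: bottleneck 1. Total 1.
Augment src→4→3→t: bottleneck 1. Total 2.
No augmenting path remains in the residual graph.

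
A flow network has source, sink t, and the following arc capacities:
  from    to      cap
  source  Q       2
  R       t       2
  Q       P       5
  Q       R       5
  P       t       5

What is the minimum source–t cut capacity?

Max flow = 2 (via 1 augmenting path).
In the residual at optimum, the set reachable from source is {source}.
Cut edges: source→Q (cap 2). Sum = 2.

2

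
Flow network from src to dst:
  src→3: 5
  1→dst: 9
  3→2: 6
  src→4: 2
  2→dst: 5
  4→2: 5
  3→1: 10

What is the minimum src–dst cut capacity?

Max flow = 7 (via 3 augmenting paths).
In the residual at optimum, the set reachable from src is {src}.
Cut edges: src→4 (cap 2), src→3 (cap 5). Sum = 7.

7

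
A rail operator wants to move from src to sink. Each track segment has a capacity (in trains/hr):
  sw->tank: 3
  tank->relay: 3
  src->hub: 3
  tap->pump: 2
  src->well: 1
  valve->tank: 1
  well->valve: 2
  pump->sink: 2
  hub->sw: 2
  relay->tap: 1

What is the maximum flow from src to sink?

1

Augment src->well->valve->tank->relay->tap->pump->sink: bottleneck 1. Total 1.
No augmenting path remains in the residual graph.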